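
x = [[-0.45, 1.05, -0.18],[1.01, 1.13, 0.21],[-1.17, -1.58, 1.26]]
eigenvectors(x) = [[0.89+0.00j, -0.13-0.08j, (-0.13+0.08j)], [(-0.44+0j), -0.03-0.20j, -0.03+0.20j], [0.15+0.00j, (0.97+0j), 0.97-0.00j]]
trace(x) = 1.94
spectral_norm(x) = 2.72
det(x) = -2.33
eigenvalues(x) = [(-1+0j), (1.47+0.43j), (1.47-0.43j)]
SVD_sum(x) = [[0.33, 0.52, -0.24], [0.66, 1.03, -0.48], [-1.15, -1.79, 0.84]] + [[-0.78, 0.40, -0.2], [0.36, -0.19, 0.09], [-0.02, 0.01, -0.00]] + [[-0.0, 0.13, 0.27], [-0.01, 0.29, 0.60], [-0.01, 0.20, 0.42]]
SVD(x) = [[0.24, -0.91, 0.34], [0.48, 0.42, 0.77], [-0.84, -0.02, 0.54]] @ diag([2.7200634719314345, 0.9915025299950497, 0.865781405250612]) @ [[0.5, 0.78, -0.37], [0.87, -0.45, 0.23], [-0.01, 0.43, 0.9]]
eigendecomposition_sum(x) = [[-0.82-0.00j, (0.33-0j), (-0.1+0j)], [(0.4+0j), -0.16+0.00j, (0.05-0j)], [-0.14-0.00j, 0.06-0.00j, (-0.02+0j)]] + [[(0.18-0.14j), 0.36-0.32j, (-0.04-0.12j)], [0.30+0.06j, (0.65+0.07j), 0.08-0.15j], [(-0.51+1.38j), (-0.82+2.97j), 0.64+0.50j]] + [[(0.18+0.14j), 0.36+0.32j, -0.04+0.12j], [(0.3-0.06j), 0.65-0.07j, (0.08+0.15j)], [(-0.51-1.38j), (-0.82-2.97j), (0.64-0.5j)]]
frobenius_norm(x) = 3.02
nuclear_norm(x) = 4.58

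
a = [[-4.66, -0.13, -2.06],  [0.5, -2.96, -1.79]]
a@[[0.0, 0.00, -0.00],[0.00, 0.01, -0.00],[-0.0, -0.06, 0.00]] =[[0.00, 0.12, 0.0], [0.0, 0.08, 0.0]]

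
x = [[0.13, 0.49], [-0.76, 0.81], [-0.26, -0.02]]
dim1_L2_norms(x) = [0.51, 1.11, 0.26]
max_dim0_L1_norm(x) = 1.32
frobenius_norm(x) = 1.25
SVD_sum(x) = [[-0.19,0.23], [-0.7,0.86], [-0.09,0.12]] + [[0.32,0.26], [-0.06,-0.05], [-0.17,-0.14]]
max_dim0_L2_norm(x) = 0.95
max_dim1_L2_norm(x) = 1.11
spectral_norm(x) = 1.16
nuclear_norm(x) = 1.63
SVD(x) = [[0.26, -0.87], [0.96, 0.17], [0.13, 0.46]] @ diag([1.1569277738820407, 0.46927404149424856]) @ [[-0.63, 0.78], [-0.78, -0.63]]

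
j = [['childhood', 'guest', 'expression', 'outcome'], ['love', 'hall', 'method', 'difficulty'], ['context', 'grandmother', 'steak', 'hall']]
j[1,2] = 'method'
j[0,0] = 'childhood'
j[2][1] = 'grandmother'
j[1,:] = ['love', 'hall', 'method', 'difficulty']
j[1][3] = 'difficulty'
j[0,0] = 'childhood'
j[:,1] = ['guest', 'hall', 'grandmother']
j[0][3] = 'outcome'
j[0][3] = 'outcome'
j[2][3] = 'hall'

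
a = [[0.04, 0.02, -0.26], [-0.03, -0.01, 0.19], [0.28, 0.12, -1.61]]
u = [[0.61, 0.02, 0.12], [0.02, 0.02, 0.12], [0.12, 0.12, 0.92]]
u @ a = [[0.06, 0.03, -0.35], [0.03, 0.01, -0.19], [0.26, 0.11, -1.49]]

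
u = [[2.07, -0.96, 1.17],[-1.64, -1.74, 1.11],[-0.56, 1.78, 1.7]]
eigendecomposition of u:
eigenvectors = [[(0.27+0j),(0.02+0.62j),0.02-0.62j], [0.90+0.00j,-0.25-0.19j,(-0.25+0.19j)], [(-0.34+0j),(-0.72+0j),-0.72-0.00j]]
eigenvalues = [(-2.64+0j), (2.33+0.97j), (2.33-0.97j)]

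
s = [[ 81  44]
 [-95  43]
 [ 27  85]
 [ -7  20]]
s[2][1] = 85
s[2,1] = 85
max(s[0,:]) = 81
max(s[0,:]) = 81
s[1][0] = -95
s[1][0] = -95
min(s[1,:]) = -95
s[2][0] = 27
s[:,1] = [44, 43, 85, 20]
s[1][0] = -95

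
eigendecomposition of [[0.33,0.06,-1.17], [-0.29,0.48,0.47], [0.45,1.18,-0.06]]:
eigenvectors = [[-0.80+0.00j, (-0.8-0j), (-0.63+0j)], [(0.1-0.22j), (0.1+0.22j), (0.65+0j)], [-0.33+0.43j, (-0.33-0.43j), (0.43+0j)]]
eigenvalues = [(-0.16+0.64j), (-0.16-0.64j), (1.07+0j)]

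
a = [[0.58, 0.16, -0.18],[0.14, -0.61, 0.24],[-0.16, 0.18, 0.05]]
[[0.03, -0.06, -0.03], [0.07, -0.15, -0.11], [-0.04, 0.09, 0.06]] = a@ [[0.07, -0.12, -0.07], [-0.12, 0.31, 0.23], [-0.07, 0.23, 0.17]]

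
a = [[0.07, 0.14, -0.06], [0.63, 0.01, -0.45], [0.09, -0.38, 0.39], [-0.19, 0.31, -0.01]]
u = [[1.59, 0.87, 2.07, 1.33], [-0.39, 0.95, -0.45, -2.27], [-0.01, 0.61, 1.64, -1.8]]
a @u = [[0.06,0.16,-0.02,-0.12], [1.00,0.28,0.56,1.63], [0.29,-0.04,1.00,0.28], [-0.42,0.12,-0.55,-0.94]]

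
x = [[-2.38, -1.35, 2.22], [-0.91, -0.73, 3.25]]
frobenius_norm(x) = 4.93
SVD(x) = [[-0.72, -0.70], [-0.7, 0.72]] @ diag([4.7474852394321125, 1.341709320745079]) @ [[0.49,0.31,-0.81], [0.75,0.31,0.58]]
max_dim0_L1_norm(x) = 5.47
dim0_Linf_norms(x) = [2.38, 1.35, 3.25]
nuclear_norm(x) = 6.09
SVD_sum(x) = [[-1.67,-1.06,2.76], [-1.63,-1.03,2.7]] + [[-0.71, -0.29, -0.54], [0.72, 0.3, 0.55]]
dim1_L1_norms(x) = [5.95, 4.89]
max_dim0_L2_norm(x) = 3.94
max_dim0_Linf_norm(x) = 3.25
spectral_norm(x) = 4.75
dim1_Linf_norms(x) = [2.38, 3.25]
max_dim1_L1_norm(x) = 5.95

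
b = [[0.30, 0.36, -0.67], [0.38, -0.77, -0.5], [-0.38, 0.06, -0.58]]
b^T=[[0.3, 0.38, -0.38],  [0.36, -0.77, 0.06],  [-0.67, -0.5, -0.58]]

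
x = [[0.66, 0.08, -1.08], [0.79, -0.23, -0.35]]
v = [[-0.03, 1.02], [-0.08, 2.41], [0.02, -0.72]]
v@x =[[0.79, -0.24, -0.32], [1.85, -0.56, -0.76], [-0.56, 0.17, 0.23]]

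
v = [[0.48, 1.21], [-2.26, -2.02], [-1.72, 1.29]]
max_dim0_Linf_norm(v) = 2.26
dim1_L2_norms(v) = [1.3, 3.03, 2.15]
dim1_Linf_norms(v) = [1.21, 2.26, 1.72]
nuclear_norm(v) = 5.46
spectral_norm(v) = 3.28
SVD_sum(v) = [[0.88, 0.73], [-2.33, -1.94], [-0.38, -0.32]] + [[-0.4, 0.48],  [0.07, -0.08],  [-1.34, 1.61]]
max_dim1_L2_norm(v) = 3.03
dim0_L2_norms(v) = [2.88, 2.68]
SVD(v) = [[-0.35, 0.29], [0.92, -0.05], [0.15, 0.96]] @ diag([3.275637644023387, 2.1852226488522657]) @ [[-0.77, -0.64], [-0.64, 0.77]]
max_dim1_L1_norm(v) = 4.28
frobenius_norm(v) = 3.94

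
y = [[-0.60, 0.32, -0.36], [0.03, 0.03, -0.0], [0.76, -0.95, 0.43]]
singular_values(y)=[1.48, 0.26, 0.02]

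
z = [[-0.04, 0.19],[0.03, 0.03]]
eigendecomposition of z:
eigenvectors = [[-0.97, -0.85],[0.25, -0.53]]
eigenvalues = [-0.09, 0.08]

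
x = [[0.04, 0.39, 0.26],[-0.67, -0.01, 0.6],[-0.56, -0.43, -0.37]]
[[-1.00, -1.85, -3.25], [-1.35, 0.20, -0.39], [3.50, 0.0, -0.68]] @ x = [[3.02, 1.03, -0.17],[0.03, -0.36, -0.09],[0.52, 1.66, 1.16]]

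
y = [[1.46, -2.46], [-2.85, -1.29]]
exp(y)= [[15.73, -8.85], [-10.25, 5.84]]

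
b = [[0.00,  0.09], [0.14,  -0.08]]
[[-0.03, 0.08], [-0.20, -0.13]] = b @[[-1.6, -0.43], [-0.29, 0.89]]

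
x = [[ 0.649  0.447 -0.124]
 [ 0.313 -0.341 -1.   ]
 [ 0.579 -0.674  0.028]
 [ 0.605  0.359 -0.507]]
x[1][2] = -1.0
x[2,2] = 0.028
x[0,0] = 0.649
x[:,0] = [0.649, 0.313, 0.579, 0.605]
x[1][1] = -0.341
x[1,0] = 0.313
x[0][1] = 0.447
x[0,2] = -0.124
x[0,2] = -0.124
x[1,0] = 0.313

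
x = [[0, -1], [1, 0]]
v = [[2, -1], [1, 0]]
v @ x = [[-1, -2], [0, -1]]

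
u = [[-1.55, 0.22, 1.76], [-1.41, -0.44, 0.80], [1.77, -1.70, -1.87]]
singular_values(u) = [3.99, 1.35, 0.36]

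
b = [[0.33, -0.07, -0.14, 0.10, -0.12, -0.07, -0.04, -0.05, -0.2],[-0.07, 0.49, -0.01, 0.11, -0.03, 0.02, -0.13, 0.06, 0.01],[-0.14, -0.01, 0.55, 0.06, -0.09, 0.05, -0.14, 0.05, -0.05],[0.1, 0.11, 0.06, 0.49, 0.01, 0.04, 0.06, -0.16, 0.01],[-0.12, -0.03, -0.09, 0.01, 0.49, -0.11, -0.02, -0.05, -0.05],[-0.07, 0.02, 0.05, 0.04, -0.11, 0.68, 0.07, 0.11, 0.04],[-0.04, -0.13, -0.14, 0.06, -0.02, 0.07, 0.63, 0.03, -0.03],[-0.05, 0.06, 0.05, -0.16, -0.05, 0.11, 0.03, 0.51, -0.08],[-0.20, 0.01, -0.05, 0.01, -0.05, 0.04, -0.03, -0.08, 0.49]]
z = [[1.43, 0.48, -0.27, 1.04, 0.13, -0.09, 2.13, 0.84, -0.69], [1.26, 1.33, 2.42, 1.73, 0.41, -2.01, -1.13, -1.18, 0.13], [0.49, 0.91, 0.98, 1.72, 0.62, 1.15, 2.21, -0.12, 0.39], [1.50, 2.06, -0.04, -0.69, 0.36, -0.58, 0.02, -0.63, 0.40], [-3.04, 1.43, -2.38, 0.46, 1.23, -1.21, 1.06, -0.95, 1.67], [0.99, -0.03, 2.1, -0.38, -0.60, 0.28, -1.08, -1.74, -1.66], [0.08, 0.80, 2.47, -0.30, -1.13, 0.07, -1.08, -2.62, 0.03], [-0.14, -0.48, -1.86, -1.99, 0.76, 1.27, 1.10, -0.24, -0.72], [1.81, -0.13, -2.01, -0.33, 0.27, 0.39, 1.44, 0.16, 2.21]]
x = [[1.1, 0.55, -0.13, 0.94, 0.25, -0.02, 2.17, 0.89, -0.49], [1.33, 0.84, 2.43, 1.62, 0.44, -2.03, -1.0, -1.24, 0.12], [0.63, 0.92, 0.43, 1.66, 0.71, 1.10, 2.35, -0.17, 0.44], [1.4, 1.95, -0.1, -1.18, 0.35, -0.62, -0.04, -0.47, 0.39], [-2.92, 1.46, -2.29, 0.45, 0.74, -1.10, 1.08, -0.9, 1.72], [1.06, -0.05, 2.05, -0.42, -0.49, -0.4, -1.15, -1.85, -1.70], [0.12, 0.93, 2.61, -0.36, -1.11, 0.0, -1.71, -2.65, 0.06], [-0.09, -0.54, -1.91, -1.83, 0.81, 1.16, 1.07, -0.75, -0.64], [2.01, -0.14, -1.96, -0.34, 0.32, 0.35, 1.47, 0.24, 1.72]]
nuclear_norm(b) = 4.66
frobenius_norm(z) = 11.33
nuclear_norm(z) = 28.11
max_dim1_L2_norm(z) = 5.0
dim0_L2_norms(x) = [4.36, 2.99, 5.46, 3.41, 1.91, 2.92, 4.47, 3.8, 3.13]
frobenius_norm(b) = 1.73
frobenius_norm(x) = 11.22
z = b + x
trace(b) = 4.66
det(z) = 1175.86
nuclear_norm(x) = 27.76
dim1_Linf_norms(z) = [2.13, 2.42, 2.21, 2.06, 3.04, 2.1, 2.62, 1.99, 2.21]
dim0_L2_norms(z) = [4.43, 3.16, 5.53, 3.47, 2.12, 3.0, 4.18, 3.66, 3.43]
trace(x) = 0.79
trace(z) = 5.45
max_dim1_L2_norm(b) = 0.71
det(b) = 0.00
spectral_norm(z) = 7.26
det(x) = 707.48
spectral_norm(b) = 0.85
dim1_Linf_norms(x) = [2.17, 2.43, 2.35, 1.95, 2.92, 2.05, 2.65, 1.91, 2.01]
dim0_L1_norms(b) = [1.12, 0.93, 1.14, 1.04, 0.97, 1.19, 1.15, 1.1, 0.96]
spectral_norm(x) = 7.38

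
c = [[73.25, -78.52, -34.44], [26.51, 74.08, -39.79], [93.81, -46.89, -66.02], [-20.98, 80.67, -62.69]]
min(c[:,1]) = -78.52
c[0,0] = 73.25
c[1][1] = 74.08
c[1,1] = 74.08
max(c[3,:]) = 80.67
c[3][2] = -62.69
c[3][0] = -20.98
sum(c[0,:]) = -39.709999999999994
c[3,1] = 80.67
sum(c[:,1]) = 29.340000000000003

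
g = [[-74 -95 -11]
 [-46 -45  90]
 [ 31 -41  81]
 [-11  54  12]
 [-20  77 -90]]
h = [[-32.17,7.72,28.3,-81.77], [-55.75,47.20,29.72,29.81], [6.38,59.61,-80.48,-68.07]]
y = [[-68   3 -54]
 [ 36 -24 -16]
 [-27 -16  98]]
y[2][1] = -16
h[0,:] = [-32.17, 7.72, 28.3, -81.77]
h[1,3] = 29.81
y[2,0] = -27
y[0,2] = -54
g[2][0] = 31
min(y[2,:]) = -27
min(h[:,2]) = -80.48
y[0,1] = 3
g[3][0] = -11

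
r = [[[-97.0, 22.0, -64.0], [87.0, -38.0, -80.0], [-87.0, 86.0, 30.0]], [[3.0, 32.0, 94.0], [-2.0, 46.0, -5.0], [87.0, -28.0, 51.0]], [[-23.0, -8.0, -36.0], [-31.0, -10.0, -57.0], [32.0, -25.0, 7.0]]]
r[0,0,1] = 22.0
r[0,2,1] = 86.0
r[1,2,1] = -28.0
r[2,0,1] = -8.0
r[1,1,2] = -5.0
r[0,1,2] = -80.0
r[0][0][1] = 22.0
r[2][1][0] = -31.0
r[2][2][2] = 7.0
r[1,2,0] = 87.0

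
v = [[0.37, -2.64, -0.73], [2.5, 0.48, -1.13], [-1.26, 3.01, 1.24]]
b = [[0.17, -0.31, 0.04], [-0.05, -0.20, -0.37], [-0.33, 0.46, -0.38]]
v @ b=[[0.44, 0.08, 1.27], [0.77, -1.39, 0.35], [-0.77, 0.36, -1.64]]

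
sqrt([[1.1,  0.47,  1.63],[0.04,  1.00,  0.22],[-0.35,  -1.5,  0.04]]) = [[1.12,0.58,0.92], [0.03,1.04,0.12], [-0.19,-0.86,0.57]]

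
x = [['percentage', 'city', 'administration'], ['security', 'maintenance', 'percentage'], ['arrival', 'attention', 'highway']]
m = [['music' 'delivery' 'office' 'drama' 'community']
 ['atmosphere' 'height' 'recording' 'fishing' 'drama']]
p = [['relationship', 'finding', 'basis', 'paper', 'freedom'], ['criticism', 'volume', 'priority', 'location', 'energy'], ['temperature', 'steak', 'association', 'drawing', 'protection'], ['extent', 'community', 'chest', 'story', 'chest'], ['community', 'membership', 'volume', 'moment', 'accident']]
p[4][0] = 'community'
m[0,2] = 'office'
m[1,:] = ['atmosphere', 'height', 'recording', 'fishing', 'drama']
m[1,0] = 'atmosphere'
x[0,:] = ['percentage', 'city', 'administration']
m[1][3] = 'fishing'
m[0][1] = 'delivery'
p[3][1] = 'community'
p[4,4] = 'accident'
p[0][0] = 'relationship'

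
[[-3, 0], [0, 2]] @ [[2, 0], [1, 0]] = [[-6, 0], [2, 0]]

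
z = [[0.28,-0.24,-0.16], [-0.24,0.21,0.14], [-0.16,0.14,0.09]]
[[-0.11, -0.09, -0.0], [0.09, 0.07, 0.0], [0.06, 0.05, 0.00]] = z @ [[-0.01,-0.39,-0.2], [0.20,0.00,-0.08], [0.34,-0.15,-0.22]]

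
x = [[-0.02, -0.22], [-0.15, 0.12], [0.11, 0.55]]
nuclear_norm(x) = 0.78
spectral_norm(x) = 0.61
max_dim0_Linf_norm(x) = 0.55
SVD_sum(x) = [[-0.03, -0.22], [0.01, 0.1], [0.08, 0.55]] + [[0.01, -0.00], [-0.16, 0.02], [0.03, -0.0]]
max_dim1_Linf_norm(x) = 0.55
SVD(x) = [[0.36, -0.06], [-0.16, 0.98], [-0.92, -0.20]] @ diag([0.6097789112903192, 0.16872960423586914]) @ [[-0.14, -0.99], [-0.99, 0.14]]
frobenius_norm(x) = 0.63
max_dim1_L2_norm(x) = 0.56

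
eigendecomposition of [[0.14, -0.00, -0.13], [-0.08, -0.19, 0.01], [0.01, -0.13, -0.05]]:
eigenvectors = [[-0.23, -0.93, 0.67], [-0.76, 0.25, -0.24], [-0.61, -0.27, 0.70]]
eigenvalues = [-0.21, 0.1, 0.0]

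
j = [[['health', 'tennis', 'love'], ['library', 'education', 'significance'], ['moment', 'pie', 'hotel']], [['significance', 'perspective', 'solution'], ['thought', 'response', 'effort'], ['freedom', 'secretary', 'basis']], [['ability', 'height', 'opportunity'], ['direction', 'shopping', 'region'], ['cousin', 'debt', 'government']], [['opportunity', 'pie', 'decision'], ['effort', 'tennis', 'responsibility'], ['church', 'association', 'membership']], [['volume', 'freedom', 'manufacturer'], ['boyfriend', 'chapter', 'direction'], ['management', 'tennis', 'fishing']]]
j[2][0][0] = 'ability'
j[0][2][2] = 'hotel'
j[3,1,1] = 'tennis'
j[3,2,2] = 'membership'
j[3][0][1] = 'pie'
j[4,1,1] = 'chapter'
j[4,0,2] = 'manufacturer'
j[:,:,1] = [['tennis', 'education', 'pie'], ['perspective', 'response', 'secretary'], ['height', 'shopping', 'debt'], ['pie', 'tennis', 'association'], ['freedom', 'chapter', 'tennis']]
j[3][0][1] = 'pie'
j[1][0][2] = 'solution'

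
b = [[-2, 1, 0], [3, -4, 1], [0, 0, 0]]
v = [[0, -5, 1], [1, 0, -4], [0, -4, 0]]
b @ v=[[1, 10, -6], [-4, -19, 19], [0, 0, 0]]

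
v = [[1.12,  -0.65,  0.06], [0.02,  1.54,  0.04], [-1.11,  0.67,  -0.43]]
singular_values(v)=[2.1, 1.2, 0.26]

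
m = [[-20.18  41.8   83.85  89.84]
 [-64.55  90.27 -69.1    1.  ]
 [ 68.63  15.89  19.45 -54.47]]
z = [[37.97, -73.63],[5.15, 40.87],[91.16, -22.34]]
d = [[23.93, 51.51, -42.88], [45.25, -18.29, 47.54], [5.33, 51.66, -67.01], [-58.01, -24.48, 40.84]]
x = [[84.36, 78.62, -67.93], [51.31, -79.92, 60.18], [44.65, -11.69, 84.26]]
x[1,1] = -79.92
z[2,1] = -22.34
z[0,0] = 37.97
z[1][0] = 5.15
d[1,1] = -18.29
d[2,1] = 51.66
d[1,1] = -18.29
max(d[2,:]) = 51.66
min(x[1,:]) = -79.92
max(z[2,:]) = 91.16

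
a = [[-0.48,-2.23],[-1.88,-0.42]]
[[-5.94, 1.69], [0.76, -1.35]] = a @ [[-1.05, 0.93], [2.89, -0.96]]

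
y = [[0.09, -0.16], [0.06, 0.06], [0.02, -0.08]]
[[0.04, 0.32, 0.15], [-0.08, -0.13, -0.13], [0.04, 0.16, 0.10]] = y @[[-0.71, -0.15, -0.77], [-0.66, -2.07, -1.4]]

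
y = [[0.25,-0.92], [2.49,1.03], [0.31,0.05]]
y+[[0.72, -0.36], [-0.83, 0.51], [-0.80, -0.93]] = [[0.97, -1.28], [1.66, 1.54], [-0.49, -0.88]]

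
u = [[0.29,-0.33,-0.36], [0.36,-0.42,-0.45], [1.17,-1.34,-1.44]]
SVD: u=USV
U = [[-0.23, 0.21, -0.95], [-0.29, -0.95, -0.14], [-0.93, 0.24, 0.28]]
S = [2.46, 0.01, 0.0]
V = [[-0.51, 0.59, 0.63], [0.82, 0.56, 0.14], [0.27, -0.58, 0.76]]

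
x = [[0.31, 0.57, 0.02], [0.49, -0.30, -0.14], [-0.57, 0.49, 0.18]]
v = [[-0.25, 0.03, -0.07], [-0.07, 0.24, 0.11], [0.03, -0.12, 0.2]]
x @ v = [[-0.12, 0.14, 0.04], [-0.11, -0.04, -0.10], [0.11, 0.08, 0.13]]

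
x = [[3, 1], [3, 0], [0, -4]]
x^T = [[3, 3, 0], [1, 0, -4]]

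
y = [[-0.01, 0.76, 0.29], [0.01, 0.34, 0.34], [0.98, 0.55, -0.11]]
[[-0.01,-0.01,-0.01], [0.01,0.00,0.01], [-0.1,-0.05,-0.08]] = y@[[-0.07, -0.04, -0.06], [-0.04, -0.02, -0.03], [0.07, 0.03, 0.05]]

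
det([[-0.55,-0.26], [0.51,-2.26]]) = 1.376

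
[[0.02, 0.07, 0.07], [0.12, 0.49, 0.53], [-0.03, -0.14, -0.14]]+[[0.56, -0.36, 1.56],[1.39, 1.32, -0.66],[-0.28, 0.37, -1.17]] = [[0.58,  -0.29,  1.63], [1.51,  1.81,  -0.13], [-0.31,  0.23,  -1.31]]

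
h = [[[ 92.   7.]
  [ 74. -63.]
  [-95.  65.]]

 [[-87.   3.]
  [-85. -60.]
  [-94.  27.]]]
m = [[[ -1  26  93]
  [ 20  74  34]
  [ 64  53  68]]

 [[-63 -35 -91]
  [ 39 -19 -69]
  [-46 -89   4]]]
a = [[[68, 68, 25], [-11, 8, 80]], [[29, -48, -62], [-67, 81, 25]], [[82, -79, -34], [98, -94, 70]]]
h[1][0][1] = 3.0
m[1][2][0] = -46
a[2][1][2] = 70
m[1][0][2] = -91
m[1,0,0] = -63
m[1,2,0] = -46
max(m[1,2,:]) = 4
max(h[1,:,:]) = 27.0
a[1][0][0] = 29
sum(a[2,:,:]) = 43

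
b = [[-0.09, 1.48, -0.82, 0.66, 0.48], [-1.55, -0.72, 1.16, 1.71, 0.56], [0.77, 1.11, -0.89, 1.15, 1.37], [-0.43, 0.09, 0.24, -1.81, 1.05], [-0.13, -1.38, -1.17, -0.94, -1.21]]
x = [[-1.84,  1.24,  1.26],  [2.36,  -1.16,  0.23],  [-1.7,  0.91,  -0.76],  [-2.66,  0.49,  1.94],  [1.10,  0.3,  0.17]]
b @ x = [[3.82,-2.11,2.21], [-4.75,0.97,0.41], [1.16,-0.17,4.37], [6.57,-0.99,-4.04], [0.14,-0.45,-1.62]]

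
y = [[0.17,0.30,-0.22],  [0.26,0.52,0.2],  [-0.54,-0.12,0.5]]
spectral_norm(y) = 0.86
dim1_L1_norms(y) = [0.69, 0.98, 1.16]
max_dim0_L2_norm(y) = 0.62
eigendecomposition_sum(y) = [[(-0.11+0j), 0.04+0.00j, (-0.05-0j)], [(0.06-0j), (-0.02-0j), (0.03+0j)], [(-0.08+0j), (0.03+0j), (-0.03-0j)]] + [[(0.14-0.07j), (0.13-0.21j), (-0.09-0.07j)],[(0.1+0.17j), 0.27+0.15j, 0.09-0.11j],[-0.23+0.30j, (-0.07+0.59j), 0.27+0.07j]] + [[0.14+0.07j,  (0.13+0.21j),  -0.09+0.07j], [(0.1-0.17j),  (0.27-0.15j),  (0.09+0.11j)], [-0.23-0.30j,  -0.07-0.59j,  (0.27-0.07j)]]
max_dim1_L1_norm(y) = 1.16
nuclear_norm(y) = 1.60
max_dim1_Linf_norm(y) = 0.54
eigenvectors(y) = [[0.74+0.00j,-0.31-0.15j,(-0.31+0.15j)], [-0.43+0.00j,(0.16-0.4j),0.16+0.40j], [(0.52+0j),(0.83+0j),(0.83-0j)]]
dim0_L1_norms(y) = [0.97, 0.94, 0.92]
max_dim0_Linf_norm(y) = 0.54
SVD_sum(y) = [[0.27, 0.20, -0.18], [0.25, 0.18, -0.17], [-0.49, -0.35, 0.33]] + [[-0.0,0.04,0.04],  [-0.03,0.36,0.35],  [-0.02,0.21,0.20]] + [[-0.10, 0.07, -0.08], [0.03, -0.02, 0.02], [-0.04, 0.03, -0.03]]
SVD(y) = [[-0.44, -0.09, 0.89], [-0.41, -0.86, -0.29], [0.8, -0.50, 0.34]] @ diag([0.8612403656105455, 0.5788479415404197, 0.15652505619686985]) @ [[-0.71, -0.52, 0.48], [0.05, -0.72, -0.69], [-0.7, 0.47, -0.54]]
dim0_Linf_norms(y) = [0.54, 0.52, 0.5]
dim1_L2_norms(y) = [0.41, 0.61, 0.75]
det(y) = -0.08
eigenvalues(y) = [(-0.16+0j), (0.68+0.15j), (0.68-0.15j)]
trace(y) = 1.19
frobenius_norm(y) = 1.05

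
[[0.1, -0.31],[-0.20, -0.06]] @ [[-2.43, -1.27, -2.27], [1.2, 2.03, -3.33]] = [[-0.62, -0.76, 0.81], [0.41, 0.13, 0.65]]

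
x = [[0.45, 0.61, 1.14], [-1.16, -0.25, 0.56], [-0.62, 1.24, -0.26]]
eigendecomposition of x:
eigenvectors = [[(-0.68+0j), (-0.68-0j), -0.23+0.00j], [0.10-0.49j, 0.10+0.49j, (-0.67+0j)], [-0.14-0.51j, -0.14+0.51j, 0.70+0.00j]]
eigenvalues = [(0.59+1.29j), (0.59-1.29j), (-1.24+0j)]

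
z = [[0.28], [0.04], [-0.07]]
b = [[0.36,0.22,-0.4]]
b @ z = [[0.14]]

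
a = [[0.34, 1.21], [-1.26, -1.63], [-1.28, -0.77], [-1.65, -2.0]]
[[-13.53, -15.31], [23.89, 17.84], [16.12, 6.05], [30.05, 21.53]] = a@[[-7.06, 3.47], [-9.20, -13.63]]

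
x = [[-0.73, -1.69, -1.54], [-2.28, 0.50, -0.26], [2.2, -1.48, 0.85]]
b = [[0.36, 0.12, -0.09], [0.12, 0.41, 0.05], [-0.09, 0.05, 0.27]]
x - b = [[-1.09, -1.81, -1.45], [-2.4, 0.09, -0.31], [2.29, -1.53, 0.58]]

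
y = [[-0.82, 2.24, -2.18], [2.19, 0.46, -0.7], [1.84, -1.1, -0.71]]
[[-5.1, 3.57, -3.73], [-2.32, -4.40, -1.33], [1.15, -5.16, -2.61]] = y@[[-0.5, -2.16, 0.03],[-2.11, 0.97, 0.80],[0.36, 0.17, 2.52]]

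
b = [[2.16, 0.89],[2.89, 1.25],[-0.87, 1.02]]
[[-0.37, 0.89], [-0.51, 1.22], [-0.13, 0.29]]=b@[[-0.09, 0.22], [-0.20, 0.47]]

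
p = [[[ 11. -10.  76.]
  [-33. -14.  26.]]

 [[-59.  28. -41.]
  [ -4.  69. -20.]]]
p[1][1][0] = -4.0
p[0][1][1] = -14.0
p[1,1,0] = -4.0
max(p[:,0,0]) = 11.0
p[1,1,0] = -4.0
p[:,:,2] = [[76.0, 26.0], [-41.0, -20.0]]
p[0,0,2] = 76.0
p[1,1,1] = 69.0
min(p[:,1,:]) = -33.0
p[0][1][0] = -33.0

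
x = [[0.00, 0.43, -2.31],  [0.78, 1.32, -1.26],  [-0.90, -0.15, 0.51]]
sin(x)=[[-0.27, 0.11, -1.29], [0.08, 0.73, 0.01], [-0.52, 0.04, 0.08]]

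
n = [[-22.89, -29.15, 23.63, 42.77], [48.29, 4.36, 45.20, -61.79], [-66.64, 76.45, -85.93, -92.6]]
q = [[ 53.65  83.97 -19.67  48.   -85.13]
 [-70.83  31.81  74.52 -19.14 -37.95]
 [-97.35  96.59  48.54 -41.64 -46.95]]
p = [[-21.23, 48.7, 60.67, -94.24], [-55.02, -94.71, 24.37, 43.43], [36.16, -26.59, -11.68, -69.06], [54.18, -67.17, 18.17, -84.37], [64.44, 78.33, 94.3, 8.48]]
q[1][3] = -19.14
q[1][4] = -37.95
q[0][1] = 83.97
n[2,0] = -66.64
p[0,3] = -94.24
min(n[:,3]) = -92.6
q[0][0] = 53.65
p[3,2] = 18.17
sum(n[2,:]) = -168.72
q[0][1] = 83.97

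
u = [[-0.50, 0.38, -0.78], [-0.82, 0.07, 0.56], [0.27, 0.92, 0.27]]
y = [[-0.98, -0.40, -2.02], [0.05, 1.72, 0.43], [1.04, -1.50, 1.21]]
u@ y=[[-0.30, 2.02, 0.23], [1.39, -0.39, 2.36], [0.06, 1.07, 0.18]]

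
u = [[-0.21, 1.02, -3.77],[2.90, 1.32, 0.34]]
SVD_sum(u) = [[-0.51, 0.87, -3.76],[0.06, -0.09, 0.40]] + [[0.30, 0.15, -0.01], [2.84, 1.41, -0.06]]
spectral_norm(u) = 3.92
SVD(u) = [[-0.99,0.11],[0.11,0.99]] @ diag([3.9186289771042944, 3.19526946278378]) @ [[0.13, -0.22, 0.97],  [0.90, 0.44, -0.02]]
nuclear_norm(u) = 7.11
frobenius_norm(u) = 5.06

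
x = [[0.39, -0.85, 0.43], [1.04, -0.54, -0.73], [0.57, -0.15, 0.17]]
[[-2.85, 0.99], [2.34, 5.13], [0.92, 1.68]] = x @ [[3.15, 3.36], [3.96, -0.55], [-1.65, -1.84]]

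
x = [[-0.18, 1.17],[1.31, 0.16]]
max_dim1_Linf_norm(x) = 1.31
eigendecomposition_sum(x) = [[-0.72, 0.59], [0.66, -0.54]] + [[0.54, 0.58],  [0.65, 0.70]]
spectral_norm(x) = 1.32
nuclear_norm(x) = 2.50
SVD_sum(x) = [[-0.18,0.00],[1.31,-0.0]] + [[0.00, 1.17], [0.00, 0.16]]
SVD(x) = [[-0.14, 0.99],[0.99, 0.14]] @ diag([1.3223096554272813, 1.1808882991899716]) @ [[1.0, -0.00], [0.00, 1.0]]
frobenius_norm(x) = 1.77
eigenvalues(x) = [-1.26, 1.24]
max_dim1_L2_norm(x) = 1.32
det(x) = -1.56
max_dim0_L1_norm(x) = 1.49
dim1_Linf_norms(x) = [1.17, 1.31]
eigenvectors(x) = [[-0.73,-0.64], [0.68,-0.77]]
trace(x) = -0.02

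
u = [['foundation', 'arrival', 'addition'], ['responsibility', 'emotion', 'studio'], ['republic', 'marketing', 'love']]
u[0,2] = 'addition'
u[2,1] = 'marketing'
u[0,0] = 'foundation'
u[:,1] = ['arrival', 'emotion', 'marketing']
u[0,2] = 'addition'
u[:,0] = ['foundation', 'responsibility', 'republic']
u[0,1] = 'arrival'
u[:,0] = ['foundation', 'responsibility', 'republic']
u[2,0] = 'republic'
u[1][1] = 'emotion'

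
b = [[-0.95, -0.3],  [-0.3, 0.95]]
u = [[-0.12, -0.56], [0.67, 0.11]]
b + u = [[-1.07, -0.86], [0.37, 1.06]]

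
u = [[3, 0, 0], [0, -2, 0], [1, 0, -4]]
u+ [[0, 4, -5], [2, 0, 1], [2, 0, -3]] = [[3, 4, -5], [2, -2, 1], [3, 0, -7]]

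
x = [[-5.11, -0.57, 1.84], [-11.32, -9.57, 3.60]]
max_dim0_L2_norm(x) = 12.42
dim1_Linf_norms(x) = [5.11, 11.32]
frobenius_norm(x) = 16.20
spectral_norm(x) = 15.95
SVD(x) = [[-0.30, -0.95], [-0.95, 0.30]] @ diag([15.951601040416396, 2.838366475173102]) @ [[0.77, 0.58, -0.25], [0.53, -0.81, -0.24]]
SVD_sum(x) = [[-3.66,  -2.77,  1.18], [-11.77,  -8.89,  3.8]] + [[-1.45, 2.20, 0.66], [0.45, -0.68, -0.20]]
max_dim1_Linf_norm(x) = 11.32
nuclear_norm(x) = 18.79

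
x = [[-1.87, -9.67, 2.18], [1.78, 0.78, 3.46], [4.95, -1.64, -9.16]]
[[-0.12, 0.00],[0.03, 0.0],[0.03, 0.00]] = x @[[0.01, -0.0], [0.01, -0.00], [0.0, -0.0]]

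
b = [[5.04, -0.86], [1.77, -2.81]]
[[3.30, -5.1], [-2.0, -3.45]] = b @ [[0.87, -0.90], [1.26, 0.66]]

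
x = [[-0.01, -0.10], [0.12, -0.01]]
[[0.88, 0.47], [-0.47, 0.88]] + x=[[0.87, 0.37], [-0.35, 0.87]]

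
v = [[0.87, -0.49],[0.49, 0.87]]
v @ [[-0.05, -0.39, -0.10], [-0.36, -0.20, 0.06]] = [[0.13, -0.24, -0.12], [-0.34, -0.37, 0.0]]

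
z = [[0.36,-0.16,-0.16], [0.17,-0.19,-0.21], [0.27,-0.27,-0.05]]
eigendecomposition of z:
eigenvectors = [[(-0.34+0j),(0.52+0.24j),0.52-0.24j], [(-0.77+0j),(-0.19+0.12j),(-0.19-0.12j)], [(-0.54+0j),(0.79+0j),(0.79-0j)]]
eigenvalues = [(-0.26+0j), (0.19+0.04j), (0.19-0.04j)]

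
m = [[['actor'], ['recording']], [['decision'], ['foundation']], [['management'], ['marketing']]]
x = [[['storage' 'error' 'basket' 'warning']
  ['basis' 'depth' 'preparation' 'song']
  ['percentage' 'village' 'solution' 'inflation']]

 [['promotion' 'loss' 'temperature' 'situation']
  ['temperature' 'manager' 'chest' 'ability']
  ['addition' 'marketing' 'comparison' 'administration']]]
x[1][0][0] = 'promotion'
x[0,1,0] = 'basis'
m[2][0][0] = 'management'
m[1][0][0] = 'decision'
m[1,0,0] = 'decision'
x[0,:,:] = [['storage', 'error', 'basket', 'warning'], ['basis', 'depth', 'preparation', 'song'], ['percentage', 'village', 'solution', 'inflation']]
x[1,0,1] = 'loss'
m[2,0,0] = 'management'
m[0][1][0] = 'recording'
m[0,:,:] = [['actor'], ['recording']]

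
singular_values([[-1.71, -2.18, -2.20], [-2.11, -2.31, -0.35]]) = [4.55, 1.31]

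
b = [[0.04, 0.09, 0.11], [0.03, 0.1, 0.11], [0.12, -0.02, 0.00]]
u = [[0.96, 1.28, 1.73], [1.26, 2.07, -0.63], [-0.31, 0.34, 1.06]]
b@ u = [[0.12, 0.27, 0.13], [0.12, 0.28, 0.11], [0.09, 0.11, 0.22]]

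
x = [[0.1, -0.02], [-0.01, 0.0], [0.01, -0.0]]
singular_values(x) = [0.1, 0.0]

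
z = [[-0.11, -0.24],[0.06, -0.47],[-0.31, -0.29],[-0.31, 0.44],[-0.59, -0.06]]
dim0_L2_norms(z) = [0.75, 0.75]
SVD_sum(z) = [[0.07,-0.08], [0.26,-0.30], [0.01,-0.01], [-0.35,0.41], [-0.22,0.26]] + [[-0.18,-0.16], [-0.20,-0.17], [-0.32,-0.28], [0.04,0.03], [-0.37,-0.32]]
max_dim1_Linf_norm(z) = 0.59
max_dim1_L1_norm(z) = 0.75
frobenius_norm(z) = 1.06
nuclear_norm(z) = 1.49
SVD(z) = [[-0.15, 0.33], [-0.52, 0.35], [-0.02, 0.57], [0.71, -0.07], [0.45, 0.66]] @ diag([0.7556051692205642, 0.7381468879885374]) @ [[-0.65, 0.76], [-0.76, -0.65]]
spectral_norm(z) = 0.76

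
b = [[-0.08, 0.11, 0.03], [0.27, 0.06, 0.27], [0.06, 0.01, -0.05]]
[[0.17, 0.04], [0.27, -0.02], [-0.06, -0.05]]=b @[[-0.28, -0.5], [1.09, -0.14], [1.04, 0.45]]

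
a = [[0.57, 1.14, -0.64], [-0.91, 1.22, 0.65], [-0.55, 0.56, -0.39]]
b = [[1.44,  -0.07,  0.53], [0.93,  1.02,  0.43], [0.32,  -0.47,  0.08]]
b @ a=[[0.59, 1.85, -1.17], [-0.63, 2.55, -0.10], [0.57, -0.16, -0.54]]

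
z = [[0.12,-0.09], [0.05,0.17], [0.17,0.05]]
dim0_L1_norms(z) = [0.34, 0.31]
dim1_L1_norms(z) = [0.21, 0.22, 0.22]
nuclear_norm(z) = 0.41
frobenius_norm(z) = 0.29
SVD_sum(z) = [[0.05, 0.03], [0.11, 0.07], [0.15, 0.09]] + [[0.07, -0.12], [-0.06, 0.10], [0.02, -0.04]]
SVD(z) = [[-0.25, 0.74], [-0.59, -0.63], [-0.77, 0.25]] @ diag([0.22272026222847666, 0.1889330166828408]) @ [[-0.85,-0.52], [0.52,-0.85]]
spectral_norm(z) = 0.22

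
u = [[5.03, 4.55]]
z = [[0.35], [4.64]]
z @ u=[[1.76, 1.59], [23.34, 21.11]]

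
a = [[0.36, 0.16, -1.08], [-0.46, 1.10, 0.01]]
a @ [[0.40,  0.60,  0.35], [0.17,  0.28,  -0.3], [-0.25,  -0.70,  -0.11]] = [[0.44,1.02,0.20],[0.00,0.03,-0.49]]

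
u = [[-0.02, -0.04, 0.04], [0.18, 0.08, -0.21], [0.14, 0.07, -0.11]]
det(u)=0.000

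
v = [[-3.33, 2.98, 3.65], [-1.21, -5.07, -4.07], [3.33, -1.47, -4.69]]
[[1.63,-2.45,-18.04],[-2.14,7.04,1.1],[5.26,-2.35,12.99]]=v@[[-0.91, -0.04, 4.72], [2.75, -2.35, -2.42], [-2.63, 1.21, 1.34]]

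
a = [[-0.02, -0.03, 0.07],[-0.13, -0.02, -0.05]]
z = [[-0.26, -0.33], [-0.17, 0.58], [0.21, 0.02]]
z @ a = [[0.05, 0.01, -0.00], [-0.07, -0.01, -0.04], [-0.01, -0.01, 0.01]]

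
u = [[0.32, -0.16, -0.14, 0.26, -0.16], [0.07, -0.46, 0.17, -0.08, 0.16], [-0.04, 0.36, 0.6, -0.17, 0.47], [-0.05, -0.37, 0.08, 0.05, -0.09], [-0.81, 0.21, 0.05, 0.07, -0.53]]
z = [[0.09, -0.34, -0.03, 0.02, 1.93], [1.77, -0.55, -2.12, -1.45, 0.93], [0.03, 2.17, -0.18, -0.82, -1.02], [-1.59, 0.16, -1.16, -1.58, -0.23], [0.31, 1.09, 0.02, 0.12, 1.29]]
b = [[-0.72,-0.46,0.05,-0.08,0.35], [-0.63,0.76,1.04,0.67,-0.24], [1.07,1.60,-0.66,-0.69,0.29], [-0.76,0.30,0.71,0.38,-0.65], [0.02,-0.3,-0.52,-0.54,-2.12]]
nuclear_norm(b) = 7.15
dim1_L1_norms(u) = [1.04, 0.94, 1.64, 0.64, 1.67]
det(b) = -0.01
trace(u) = -0.02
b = u @ z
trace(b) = -2.36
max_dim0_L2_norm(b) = 2.28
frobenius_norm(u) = 1.55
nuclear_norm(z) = 10.97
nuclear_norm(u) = 2.84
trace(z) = -0.93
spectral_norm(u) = 1.06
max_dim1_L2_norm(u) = 0.99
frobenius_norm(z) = 5.53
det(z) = -8.84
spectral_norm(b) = 2.47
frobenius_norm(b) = 3.87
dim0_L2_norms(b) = [1.62, 1.88, 1.51, 1.17, 2.28]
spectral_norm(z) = 3.48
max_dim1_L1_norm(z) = 6.82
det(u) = -0.00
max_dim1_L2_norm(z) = 3.3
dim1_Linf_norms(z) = [1.93, 2.12, 2.17, 1.59, 1.29]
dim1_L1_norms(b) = [1.66, 3.34, 4.31, 2.8, 3.5]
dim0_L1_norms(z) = [3.79, 4.31, 3.51, 3.99, 5.4]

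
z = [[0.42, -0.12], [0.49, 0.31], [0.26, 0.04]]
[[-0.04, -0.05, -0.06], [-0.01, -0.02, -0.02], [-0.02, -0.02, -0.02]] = z @ [[-0.08, -0.09, -0.11], [0.08, 0.08, 0.10]]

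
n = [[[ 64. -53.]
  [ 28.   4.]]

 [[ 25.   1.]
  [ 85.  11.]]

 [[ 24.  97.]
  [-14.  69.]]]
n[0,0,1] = -53.0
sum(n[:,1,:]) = 183.0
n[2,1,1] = 69.0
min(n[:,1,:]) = -14.0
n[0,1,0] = 28.0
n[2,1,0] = -14.0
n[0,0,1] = -53.0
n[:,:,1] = [[-53.0, 4.0], [1.0, 11.0], [97.0, 69.0]]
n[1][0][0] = 25.0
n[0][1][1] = 4.0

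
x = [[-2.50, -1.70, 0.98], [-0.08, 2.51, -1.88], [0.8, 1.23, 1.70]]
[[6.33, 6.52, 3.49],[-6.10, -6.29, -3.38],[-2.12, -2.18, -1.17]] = x@[[-0.93, -0.96, -0.51],[-1.99, -2.05, -1.1],[0.63, 0.65, 0.35]]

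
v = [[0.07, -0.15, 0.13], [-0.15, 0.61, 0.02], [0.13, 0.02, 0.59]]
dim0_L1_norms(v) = [0.35, 0.78, 0.74]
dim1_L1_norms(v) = [0.35, 0.78, 0.74]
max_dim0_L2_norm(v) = 0.63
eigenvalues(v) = [0.0, 0.65, 0.61]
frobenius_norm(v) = 0.90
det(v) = 0.00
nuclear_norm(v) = 1.27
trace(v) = 1.27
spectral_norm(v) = 0.65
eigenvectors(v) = [[-0.95, -0.3, 0.11], [-0.24, 0.89, 0.39], [0.22, -0.34, 0.91]]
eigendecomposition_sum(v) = [[0.0, 0.00, -0.00], [0.00, 0.00, -0.00], [-0.0, -0.0, 0.0]] + [[0.06,  -0.18,  0.07], [-0.18,  0.52,  -0.20], [0.07,  -0.20,  0.08]] + [[0.01, 0.03, 0.06], [0.03, 0.09, 0.22], [0.06, 0.22, 0.51]]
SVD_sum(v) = [[0.06,-0.18,0.07],[-0.18,0.52,-0.2],[0.07,-0.20,0.08]] + [[0.01, 0.03, 0.06], [0.03, 0.09, 0.22], [0.06, 0.22, 0.51]] + [[0.0,0.0,-0.0], [0.00,0.00,-0.00], [-0.0,-0.00,0.00]]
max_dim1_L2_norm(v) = 0.63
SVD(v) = [[-0.30, -0.11, -0.95], [0.89, -0.39, -0.24], [-0.34, -0.91, 0.22]] @ diag([0.6537163580774117, 0.6142889747381344, 0.001994667184453761]) @ [[-0.3, 0.89, -0.34], [-0.11, -0.39, -0.91], [-0.95, -0.24, 0.22]]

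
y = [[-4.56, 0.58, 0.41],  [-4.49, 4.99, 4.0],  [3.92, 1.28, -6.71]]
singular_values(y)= [10.53, 4.94, 3.03]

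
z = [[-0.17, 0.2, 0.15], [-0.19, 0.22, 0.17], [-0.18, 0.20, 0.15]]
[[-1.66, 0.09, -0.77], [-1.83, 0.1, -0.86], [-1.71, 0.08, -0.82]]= z @ [[4.95, 0.76, 4.63], [-6.12, -0.45, 0.2], [2.67, 2.03, -0.17]]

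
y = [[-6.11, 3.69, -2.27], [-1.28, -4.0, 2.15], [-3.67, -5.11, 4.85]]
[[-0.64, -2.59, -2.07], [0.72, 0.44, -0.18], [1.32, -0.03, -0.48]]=y @ [[-0.01, 0.3, 0.30], [-0.08, -0.20, 0.04], [0.18, 0.01, 0.17]]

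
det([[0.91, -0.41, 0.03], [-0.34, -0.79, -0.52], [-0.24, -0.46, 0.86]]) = -1.008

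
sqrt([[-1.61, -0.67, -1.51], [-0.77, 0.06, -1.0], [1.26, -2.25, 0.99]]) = [[(-0.26+1.21j), (0.56+0.48j), -0.30+0.68j], [(-0.32+0.3j), 0.70+0.62j, -0.38+0.40j], [0.68-0.46j, (-1.5+0.74j), 0.81+0.18j]]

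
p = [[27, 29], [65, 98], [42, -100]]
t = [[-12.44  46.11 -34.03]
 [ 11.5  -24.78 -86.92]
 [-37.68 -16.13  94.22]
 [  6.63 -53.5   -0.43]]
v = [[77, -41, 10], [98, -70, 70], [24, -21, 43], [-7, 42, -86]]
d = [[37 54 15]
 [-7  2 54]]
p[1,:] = [65, 98]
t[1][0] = 11.5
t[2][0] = -37.68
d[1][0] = -7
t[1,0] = 11.5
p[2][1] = -100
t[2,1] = -16.13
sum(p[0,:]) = 56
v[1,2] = 70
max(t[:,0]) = 11.5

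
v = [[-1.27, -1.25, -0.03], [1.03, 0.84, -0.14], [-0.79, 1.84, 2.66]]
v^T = [[-1.27,  1.03,  -0.79], [-1.25,  0.84,  1.84], [-0.03,  -0.14,  2.66]]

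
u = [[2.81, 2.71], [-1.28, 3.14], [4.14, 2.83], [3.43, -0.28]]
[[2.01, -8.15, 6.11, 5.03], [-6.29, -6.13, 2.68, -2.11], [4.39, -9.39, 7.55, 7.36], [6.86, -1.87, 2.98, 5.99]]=u @ [[1.90, -0.73, 0.97, 1.75], [-1.23, -2.25, 1.25, 0.04]]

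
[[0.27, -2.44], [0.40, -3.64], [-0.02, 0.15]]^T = [[0.27, 0.4, -0.02],[-2.44, -3.64, 0.15]]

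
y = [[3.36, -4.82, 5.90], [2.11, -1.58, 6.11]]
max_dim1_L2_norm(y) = 8.33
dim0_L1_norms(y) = [5.47, 6.4, 12.01]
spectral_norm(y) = 10.44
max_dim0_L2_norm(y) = 8.49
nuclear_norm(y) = 12.57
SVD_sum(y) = [[3.11, -3.75, 6.62], [2.43, -2.94, 5.19]] + [[0.25, -1.07, -0.72], [-0.32, 1.36, 0.92]]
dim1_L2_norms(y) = [8.33, 6.65]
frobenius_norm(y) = 10.66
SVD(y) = [[-0.79,-0.62], [-0.62,0.79]] @ diag([10.444293833930297, 2.1282213960313405]) @ [[-0.38, 0.46, -0.81], [-0.19, 0.81, 0.55]]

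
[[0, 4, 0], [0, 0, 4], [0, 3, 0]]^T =[[0, 0, 0], [4, 0, 3], [0, 4, 0]]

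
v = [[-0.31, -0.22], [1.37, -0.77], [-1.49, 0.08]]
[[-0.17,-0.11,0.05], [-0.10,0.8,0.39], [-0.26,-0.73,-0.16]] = v @ [[0.20, 0.48, 0.09], [0.49, -0.19, -0.34]]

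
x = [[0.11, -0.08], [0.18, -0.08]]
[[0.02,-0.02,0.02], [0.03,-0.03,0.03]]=x @ [[0.14, -0.08, 0.07], [0.0, 0.20, -0.19]]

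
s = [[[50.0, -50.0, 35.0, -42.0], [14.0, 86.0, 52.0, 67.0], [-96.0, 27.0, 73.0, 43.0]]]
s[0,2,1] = 27.0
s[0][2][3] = 43.0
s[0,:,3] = [-42.0, 67.0, 43.0]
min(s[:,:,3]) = -42.0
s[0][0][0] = 50.0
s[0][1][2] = 52.0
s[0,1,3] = 67.0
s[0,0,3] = -42.0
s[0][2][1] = 27.0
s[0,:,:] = [[50.0, -50.0, 35.0, -42.0], [14.0, 86.0, 52.0, 67.0], [-96.0, 27.0, 73.0, 43.0]]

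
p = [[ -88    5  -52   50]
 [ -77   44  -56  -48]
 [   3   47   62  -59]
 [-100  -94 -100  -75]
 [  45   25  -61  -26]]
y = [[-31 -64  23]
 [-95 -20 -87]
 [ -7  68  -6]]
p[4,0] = 45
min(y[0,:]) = -64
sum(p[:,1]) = 27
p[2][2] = 62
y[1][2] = -87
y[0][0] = -31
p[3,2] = -100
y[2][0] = -7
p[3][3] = -75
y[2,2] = -6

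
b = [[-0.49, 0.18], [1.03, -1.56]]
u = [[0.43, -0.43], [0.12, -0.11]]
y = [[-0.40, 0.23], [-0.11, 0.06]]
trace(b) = -2.05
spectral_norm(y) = 0.48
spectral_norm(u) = 0.63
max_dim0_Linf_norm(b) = 1.56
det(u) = 0.00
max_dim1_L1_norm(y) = 0.63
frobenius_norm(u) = 0.63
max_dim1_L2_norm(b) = 1.87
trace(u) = 0.32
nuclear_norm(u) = 0.64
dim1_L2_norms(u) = [0.61, 0.16]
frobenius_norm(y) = 0.48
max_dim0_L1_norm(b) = 1.74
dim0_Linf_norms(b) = [1.03, 1.56]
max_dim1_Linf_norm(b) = 1.56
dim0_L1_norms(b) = [1.52, 1.74]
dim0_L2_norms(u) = [0.45, 0.44]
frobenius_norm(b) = 1.94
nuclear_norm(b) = 2.22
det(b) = 0.58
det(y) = 0.00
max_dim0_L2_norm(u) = 0.45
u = y @ b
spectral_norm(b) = 1.92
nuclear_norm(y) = 0.48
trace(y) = -0.34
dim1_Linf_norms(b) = [0.49, 1.56]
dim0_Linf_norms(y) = [0.4, 0.23]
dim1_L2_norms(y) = [0.46, 0.13]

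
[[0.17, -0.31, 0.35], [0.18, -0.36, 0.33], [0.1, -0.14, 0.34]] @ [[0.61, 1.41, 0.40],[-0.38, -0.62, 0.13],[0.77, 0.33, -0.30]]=[[0.49, 0.55, -0.08], [0.5, 0.59, -0.07], [0.38, 0.34, -0.08]]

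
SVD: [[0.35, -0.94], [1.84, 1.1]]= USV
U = [[0.11, -0.99],[-0.99, -0.11]]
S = [2.15, 0.98]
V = [[-0.83,-0.55], [-0.55,0.83]]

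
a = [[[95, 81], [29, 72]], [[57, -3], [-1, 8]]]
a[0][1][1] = 72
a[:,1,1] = [72, 8]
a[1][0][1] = -3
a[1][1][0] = -1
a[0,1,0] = 29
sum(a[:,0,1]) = 78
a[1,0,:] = [57, -3]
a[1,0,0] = 57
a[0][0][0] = 95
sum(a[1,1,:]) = 7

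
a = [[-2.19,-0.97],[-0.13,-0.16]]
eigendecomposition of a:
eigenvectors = [[-1.00, 0.42], [-0.06, -0.91]]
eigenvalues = [-2.25, -0.1]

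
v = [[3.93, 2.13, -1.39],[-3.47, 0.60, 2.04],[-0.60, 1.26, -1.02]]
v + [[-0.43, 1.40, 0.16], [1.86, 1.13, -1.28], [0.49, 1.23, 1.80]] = [[3.50, 3.53, -1.23],[-1.61, 1.73, 0.76],[-0.11, 2.49, 0.78]]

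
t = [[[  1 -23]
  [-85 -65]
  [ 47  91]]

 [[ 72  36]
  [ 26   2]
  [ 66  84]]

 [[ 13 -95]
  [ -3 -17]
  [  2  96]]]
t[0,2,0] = 47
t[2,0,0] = 13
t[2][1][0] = -3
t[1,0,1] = 36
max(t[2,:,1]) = 96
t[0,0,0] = 1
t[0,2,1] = 91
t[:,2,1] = [91, 84, 96]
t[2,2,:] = [2, 96]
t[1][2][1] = 84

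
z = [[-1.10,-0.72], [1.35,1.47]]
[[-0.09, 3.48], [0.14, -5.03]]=z @ [[0.06, -2.32], [0.04, -1.29]]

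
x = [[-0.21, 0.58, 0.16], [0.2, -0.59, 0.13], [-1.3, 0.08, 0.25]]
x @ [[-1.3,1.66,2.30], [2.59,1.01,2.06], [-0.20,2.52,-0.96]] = [[1.74, 0.64, 0.56], [-1.81, 0.06, -0.88], [1.85, -1.45, -3.07]]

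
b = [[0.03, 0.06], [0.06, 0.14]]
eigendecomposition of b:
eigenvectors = [[-0.92, -0.4], [0.40, -0.92]]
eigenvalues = [0.0, 0.17]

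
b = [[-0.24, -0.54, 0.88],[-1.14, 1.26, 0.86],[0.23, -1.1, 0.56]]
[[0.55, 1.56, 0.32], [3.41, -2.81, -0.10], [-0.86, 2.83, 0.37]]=b @ [[-0.35, 0.27, 0.69],  [1.43, -2.29, 0.12],  [1.41, 0.44, 0.62]]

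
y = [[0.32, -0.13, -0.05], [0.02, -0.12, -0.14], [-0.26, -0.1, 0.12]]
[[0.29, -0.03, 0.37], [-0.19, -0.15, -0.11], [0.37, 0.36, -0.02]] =y @ [[0.66, -0.18, 1.09], [-1.79, -0.91, -0.74], [3.00, 1.86, 1.55]]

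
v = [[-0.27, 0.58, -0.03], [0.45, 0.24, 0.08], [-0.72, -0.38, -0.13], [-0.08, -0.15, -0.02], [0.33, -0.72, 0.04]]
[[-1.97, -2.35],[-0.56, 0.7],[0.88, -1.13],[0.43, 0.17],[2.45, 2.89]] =v @ [[-0.06, 3.18], [-3.26, -2.63], [3.07, -1.27]]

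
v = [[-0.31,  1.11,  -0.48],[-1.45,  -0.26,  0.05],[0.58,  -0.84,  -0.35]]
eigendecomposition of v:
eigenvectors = [[(0.06+0.61j), 0.06-0.61j, 0.12+0.00j], [(-0.64+0j), -0.64-0.00j, (0.37+0j)], [0.30-0.36j, 0.30+0.36j, (0.92+0j)]]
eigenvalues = [(-0.16+1.41j), (-0.16-1.41j), (-0.61+0j)]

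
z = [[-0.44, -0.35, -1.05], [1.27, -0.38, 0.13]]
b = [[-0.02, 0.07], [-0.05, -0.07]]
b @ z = [[0.10,-0.02,0.03], [-0.07,0.04,0.04]]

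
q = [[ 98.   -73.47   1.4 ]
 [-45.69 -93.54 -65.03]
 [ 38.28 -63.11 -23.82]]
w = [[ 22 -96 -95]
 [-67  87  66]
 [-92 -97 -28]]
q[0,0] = 98.0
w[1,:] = [-67, 87, 66]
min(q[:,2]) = -65.03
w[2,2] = -28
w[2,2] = -28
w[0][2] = -95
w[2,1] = -97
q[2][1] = -63.11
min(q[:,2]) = -65.03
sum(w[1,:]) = 86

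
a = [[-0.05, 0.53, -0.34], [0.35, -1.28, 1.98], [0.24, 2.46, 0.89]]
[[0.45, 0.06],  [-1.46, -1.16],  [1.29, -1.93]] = a @ [[-0.64,0.64],[0.66,-0.48],[-0.20,-1.01]]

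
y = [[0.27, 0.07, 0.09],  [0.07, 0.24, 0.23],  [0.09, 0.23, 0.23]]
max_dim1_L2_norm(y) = 0.34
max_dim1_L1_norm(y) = 0.55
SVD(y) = [[-0.42, 0.91, -0.06], [-0.64, -0.34, -0.69], [-0.64, -0.24, 0.72]] @ diag([0.5168563195971079, 0.21918920367188774, 0.003954476731004466]) @ [[-0.42, -0.64, -0.64],  [0.91, -0.34, -0.24],  [-0.06, -0.69, 0.72]]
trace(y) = 0.74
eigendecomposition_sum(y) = [[0.09, 0.14, 0.14], [0.14, 0.21, 0.21], [0.14, 0.21, 0.21]] + [[0.18,-0.07,-0.05], [-0.07,0.03,0.02], [-0.05,0.02,0.01]] + [[0.00, 0.0, -0.0], [0.0, 0.00, -0.00], [-0.00, -0.0, 0.00]]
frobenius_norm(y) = 0.56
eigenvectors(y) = [[0.42, 0.91, -0.06],[0.64, -0.34, -0.69],[0.64, -0.24, 0.72]]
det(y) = 0.00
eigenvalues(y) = [0.52, 0.22, 0.0]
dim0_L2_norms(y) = [0.29, 0.34, 0.34]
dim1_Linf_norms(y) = [0.27, 0.24, 0.23]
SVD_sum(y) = [[0.09, 0.14, 0.14], [0.14, 0.21, 0.21], [0.14, 0.21, 0.21]] + [[0.18, -0.07, -0.05], [-0.07, 0.03, 0.02], [-0.05, 0.02, 0.01]] + [[0.0, 0.00, -0.0], [0.0, 0.00, -0.00], [-0.00, -0.0, 0.00]]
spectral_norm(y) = 0.52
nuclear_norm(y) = 0.74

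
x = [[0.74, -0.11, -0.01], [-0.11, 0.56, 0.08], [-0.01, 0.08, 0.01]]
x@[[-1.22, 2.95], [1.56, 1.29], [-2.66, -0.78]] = [[-1.05, 2.05], [0.80, 0.34], [0.11, 0.07]]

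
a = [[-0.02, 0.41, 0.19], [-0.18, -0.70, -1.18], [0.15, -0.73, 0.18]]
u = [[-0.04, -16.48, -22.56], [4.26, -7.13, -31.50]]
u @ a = [[-0.42, 27.99, 15.38], [-3.53, 29.73, 3.55]]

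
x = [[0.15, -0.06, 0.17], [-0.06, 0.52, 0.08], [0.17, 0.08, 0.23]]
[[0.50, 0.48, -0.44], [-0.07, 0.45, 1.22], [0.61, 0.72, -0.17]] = x @ [[4.3, 1.01, 1.71], [0.47, 0.65, 3.01], [-0.71, 2.17, -3.06]]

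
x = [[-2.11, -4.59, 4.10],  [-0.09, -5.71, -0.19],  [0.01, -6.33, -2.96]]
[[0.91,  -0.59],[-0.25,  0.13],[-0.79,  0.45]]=x @[[-0.17, 0.11], [0.04, -0.02], [0.18, -0.11]]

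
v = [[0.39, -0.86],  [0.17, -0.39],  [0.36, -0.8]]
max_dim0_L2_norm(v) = 1.24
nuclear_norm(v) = 1.36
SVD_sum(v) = [[0.39, -0.86], [0.17, -0.39], [0.36, -0.80]] + [[0.0, 0.0],[-0.00, -0.0],[-0.00, -0.00]]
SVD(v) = [[-0.7, 0.44], [-0.31, -0.9], [-0.65, -0.04]] @ diag([1.35730153961303, 0.005703557144267261]) @ [[-0.41, 0.91], [0.91, 0.41]]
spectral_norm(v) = 1.36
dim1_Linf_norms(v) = [0.86, 0.39, 0.8]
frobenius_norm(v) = 1.36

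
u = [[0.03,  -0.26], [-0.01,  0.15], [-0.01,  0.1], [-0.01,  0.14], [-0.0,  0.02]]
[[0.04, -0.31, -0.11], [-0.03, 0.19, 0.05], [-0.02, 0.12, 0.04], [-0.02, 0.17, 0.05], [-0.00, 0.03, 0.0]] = u @ [[-0.49,0.99,-1.99], [-0.21,1.32,0.20]]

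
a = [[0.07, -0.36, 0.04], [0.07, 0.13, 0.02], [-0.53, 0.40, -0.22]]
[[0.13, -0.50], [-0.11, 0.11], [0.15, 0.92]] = a@[[-0.46,-0.48], [-0.50,1.20], [-0.5,-0.84]]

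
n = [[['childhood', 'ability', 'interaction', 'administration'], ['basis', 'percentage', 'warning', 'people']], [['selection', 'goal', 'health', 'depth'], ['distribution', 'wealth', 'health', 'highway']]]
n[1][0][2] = 'health'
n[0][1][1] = 'percentage'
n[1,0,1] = 'goal'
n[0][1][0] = 'basis'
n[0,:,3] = ['administration', 'people']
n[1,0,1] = 'goal'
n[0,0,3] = 'administration'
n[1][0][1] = 'goal'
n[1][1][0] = 'distribution'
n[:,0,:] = [['childhood', 'ability', 'interaction', 'administration'], ['selection', 'goal', 'health', 'depth']]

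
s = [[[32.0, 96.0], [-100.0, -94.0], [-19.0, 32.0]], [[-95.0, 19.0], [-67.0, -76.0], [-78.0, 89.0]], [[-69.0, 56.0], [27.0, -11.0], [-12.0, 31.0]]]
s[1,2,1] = 89.0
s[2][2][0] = -12.0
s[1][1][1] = -76.0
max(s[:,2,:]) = 89.0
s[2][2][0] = -12.0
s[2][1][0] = 27.0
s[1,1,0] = -67.0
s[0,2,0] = -19.0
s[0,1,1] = -94.0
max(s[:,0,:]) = 96.0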